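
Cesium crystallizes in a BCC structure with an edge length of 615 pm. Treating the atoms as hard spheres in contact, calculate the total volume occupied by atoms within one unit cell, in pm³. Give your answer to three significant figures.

In a BCC lattice atoms touch along the body diagonal, so √3·a = 4r, so r = 0.4330a = 266.3 pm.
V_atoms = Z × (4/3)πr³ = 2 × (4/3)π × (266.3)³ = 1.58 × 10^8 pm³.

1.58 × 10^8 pm³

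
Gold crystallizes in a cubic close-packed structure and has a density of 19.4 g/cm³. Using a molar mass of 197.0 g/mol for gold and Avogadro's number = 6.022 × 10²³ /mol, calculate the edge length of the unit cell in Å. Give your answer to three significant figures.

4.07 Å

With Z = 4 atoms per FCC cell, a³ = Z·M/(N_A·ρ) = 4 × 197.0 / (6.022 × 10²³ × 19.40 g/cm³) = 6.745 × 10^-23 cm³.
a = (6.745 × 10^-23)^(1/3) = 4.071 × 10^-8 cm = 4.07 Å.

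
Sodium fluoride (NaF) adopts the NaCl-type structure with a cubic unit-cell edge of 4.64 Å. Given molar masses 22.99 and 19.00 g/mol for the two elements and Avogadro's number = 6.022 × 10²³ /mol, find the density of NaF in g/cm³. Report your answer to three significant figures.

The NaCl-type structure contains Z = 4 formula units per cell; M(NaF) = 22.99 + 19.00 = 41.99 g/mol.
a³ = (4.640 × 10^-8 cm)³ = 9.990 × 10^-23 cm³.
ρ = 4 × 41.99 / (6.022 × 10²³ × 9.990 × 10^-23) = 2.792 g/cm³.

2.79 g/cm³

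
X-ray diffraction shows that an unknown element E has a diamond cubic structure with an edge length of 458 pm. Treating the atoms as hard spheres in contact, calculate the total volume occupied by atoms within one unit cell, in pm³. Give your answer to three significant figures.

3.27 × 10^7 pm³

In a diamond cubic lattice nearest neighbors lie along the body diagonal with √3·a = 8r, so r = 0.2165a = 99.16 pm.
V_atoms = Z × (4/3)πr³ = 8 × (4/3)π × (99.16)³ = 3.27 × 10^7 pm³.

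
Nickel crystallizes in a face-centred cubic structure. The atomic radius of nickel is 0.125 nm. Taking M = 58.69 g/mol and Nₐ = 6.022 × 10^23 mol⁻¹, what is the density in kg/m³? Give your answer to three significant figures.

In an FCC lattice, atoms touch along the face diagonal, so √2·a = 4r, giving a = 0.3536 nm = 3.536 × 10^-8 cm.
With Z = 4, ρ = Z·M/(N_A·a³) = 4 × 58.69 / (6.022 × 10²³ × 4.419 × 10^-23) = 8.821 g/cm³ = 8820 kg/m³.

8820 kg/m³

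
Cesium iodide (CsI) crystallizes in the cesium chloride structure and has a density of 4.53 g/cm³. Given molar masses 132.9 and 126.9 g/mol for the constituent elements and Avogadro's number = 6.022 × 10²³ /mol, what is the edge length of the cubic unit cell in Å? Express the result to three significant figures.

M(CsI) = 259.8 g/mol; Z = 1 formula unit per cell.
a³ = Z·M/(N_A·ρ) = 1 × 259.8 / (6.022 × 10²³ × 4.53) = 9.524 × 10^-23 cm³, so a = 4.567 × 10^-8 cm = 4.57 Å.

4.57 Å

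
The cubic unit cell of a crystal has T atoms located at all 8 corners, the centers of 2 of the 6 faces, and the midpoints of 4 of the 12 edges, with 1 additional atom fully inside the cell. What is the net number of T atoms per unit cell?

4

Corner atoms are shared by 8 cells (1/8 each), face atoms by 2 (1/2 each), edge atoms by 4 (1/4 each), interior atoms are unshared.
Net atoms = 8 × 1/8 + 2 × 1/2 + 4 × 1/4 + 1 = 1 + 1 + 1 + 1 = 4.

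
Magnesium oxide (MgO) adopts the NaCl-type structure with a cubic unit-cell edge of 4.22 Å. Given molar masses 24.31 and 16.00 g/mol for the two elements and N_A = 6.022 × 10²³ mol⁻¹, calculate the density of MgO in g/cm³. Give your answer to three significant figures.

The NaCl-type structure contains Z = 4 formula units per cell; M(MgO) = 24.31 + 16.00 = 40.31 g/mol.
a³ = (4.220 × 10^-8 cm)³ = 7.515 × 10^-23 cm³.
ρ = 4 × 40.31 / (6.022 × 10²³ × 7.515 × 10^-23) = 3.563 g/cm³.

3.56 g/cm³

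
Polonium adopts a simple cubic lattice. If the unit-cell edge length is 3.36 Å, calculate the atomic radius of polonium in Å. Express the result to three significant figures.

1.68 Å

In a simple cubic lattice, atoms touch along the cell edge, so a = 2r.
r = a/2 = 3.36/2 = 1.68 Å.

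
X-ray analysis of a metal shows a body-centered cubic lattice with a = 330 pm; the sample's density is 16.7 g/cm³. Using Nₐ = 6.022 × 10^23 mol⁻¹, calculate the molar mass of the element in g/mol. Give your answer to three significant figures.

181 g/mol

A BCC cell has Z = 2 atoms; a = 3.300 × 10^-8 cm.
M = ρ·N_A·a³/Z = 16.7 × 6.022 × 10²³ × 3.594 × 10^-23 / 2 = 181 g/mol.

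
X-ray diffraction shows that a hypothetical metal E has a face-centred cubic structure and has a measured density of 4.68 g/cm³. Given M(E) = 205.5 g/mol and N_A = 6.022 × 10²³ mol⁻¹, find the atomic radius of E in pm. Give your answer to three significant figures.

For an FCC cell (Z = 4), a³ = Z·M/(N_A·ρ) = 4 × 205.5 / (6.022 × 10²³ × 4.680) = 2.917 × 10^-22 cm³, so a = 6.632 × 10^-8 cm = 663.2 pm.
Atoms touch along the face diagonal, so √2·a = 4r, so r = 0.3536 × a = 234 pm.

234 pm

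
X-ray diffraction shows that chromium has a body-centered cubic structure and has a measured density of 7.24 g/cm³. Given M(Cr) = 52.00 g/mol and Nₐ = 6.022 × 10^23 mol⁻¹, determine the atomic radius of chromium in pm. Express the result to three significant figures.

125 pm

For a BCC cell (Z = 2), a³ = Z·M/(N_A·ρ) = 2 × 52.00 / (6.022 × 10²³ × 7.240) = 2.385 × 10^-23 cm³, so a = 2.879 × 10^-8 cm = 287.9 pm.
Atoms touch along the body diagonal, so √3·a = 4r, so r = 0.4330 × a = 125 pm.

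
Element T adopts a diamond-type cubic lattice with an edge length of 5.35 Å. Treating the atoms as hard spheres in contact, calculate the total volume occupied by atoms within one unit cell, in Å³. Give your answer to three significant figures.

52.1 Å³

In a diamond cubic lattice nearest neighbors lie along the body diagonal with √3·a = 8r, so r = 0.2165a = 1.158 Å.
V_atoms = Z × (4/3)πr³ = 8 × (4/3)π × (1.158)³ = 52.1 Å³.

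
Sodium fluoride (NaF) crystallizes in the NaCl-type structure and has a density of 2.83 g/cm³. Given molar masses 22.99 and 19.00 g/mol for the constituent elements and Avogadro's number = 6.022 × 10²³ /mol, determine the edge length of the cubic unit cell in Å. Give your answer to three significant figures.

M(NaF) = 41.99 g/mol; Z = 4 formula units per cell.
a³ = Z·M/(N_A·ρ) = 4 × 41.99 / (6.022 × 10²³ × 2.83) = 9.856 × 10^-23 cm³, so a = 4.619 × 10^-8 cm = 4.62 Å.

4.62 Å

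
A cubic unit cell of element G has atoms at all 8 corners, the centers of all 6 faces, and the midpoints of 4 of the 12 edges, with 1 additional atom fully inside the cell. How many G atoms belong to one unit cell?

6

Corner atoms are shared by 8 cells (1/8 each), face atoms by 2 (1/2 each), edge atoms by 4 (1/4 each), interior atoms are unshared.
Net atoms = 8 × 1/8 + 6 × 1/2 + 4 × 1/4 + 1 = 1 + 3 + 1 + 1 = 6.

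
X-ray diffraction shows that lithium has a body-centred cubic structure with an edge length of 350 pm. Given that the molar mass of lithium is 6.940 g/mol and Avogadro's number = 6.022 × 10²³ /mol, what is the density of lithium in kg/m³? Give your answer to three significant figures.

538 kg/m³

A BCC unit cell contains Z = 2 atoms.
Cell volume: a³ = (350 pm)³ = (3.500 × 10^-8 cm)³ = 4.288 × 10^-23 cm³.
ρ = Z·M/(N_A·a³) = 2 × 6.940 / (6.022 × 10²³ × 4.288 × 10^-23) = 0.5376 g/cm³ = 538 kg/m³.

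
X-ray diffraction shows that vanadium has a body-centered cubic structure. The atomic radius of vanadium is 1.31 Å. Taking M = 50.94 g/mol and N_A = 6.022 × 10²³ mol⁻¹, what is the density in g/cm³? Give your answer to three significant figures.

In a BCC lattice, atoms touch along the body diagonal, so √3·a = 4r, giving a = 3.025 Å = 3.025 × 10^-8 cm.
With Z = 2, ρ = Z·M/(N_A·a³) = 2 × 50.94 / (6.022 × 10²³ × 2.769 × 10^-23) = 6.110 g/cm³.

6.11 g/cm³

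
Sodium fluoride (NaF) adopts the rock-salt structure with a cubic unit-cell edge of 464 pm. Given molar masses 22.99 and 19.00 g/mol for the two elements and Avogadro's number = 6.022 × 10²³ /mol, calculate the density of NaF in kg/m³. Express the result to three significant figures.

2790 kg/m³

The rock-salt structure contains Z = 4 formula units per cell; M(NaF) = 22.99 + 19.00 = 41.99 g/mol.
a³ = (4.640 × 10^-8 cm)³ = 9.990 × 10^-23 cm³.
ρ = 4 × 41.99 / (6.022 × 10²³ × 9.990 × 10^-23) = 2.792 g/cm³ = 2790 kg/m³.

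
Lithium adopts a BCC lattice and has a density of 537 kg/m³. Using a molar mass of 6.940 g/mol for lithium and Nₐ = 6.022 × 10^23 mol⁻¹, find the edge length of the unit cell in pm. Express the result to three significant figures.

350 pm

With Z = 2 atoms per BCC cell, a³ = Z·M/(N_A·ρ) = 2 × 6.940 / (6.022 × 10²³ × 0.5370 g/cm³) = 4.292 × 10^-23 cm³.
a = (4.292 × 10^-23)^(1/3) = 3.501 × 10^-8 cm = 350 pm.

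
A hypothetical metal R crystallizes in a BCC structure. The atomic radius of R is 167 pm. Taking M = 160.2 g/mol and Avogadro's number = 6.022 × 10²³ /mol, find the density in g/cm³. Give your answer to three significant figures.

In a BCC lattice, atoms touch along the body diagonal, so √3·a = 4r, giving a = 385.7 pm = 3.857 × 10^-8 cm.
With Z = 2, ρ = Z·M/(N_A·a³) = 2 × 160.2 / (6.022 × 10²³ × 5.737 × 10^-23) = 9.275 g/cm³.

9.27 g/cm³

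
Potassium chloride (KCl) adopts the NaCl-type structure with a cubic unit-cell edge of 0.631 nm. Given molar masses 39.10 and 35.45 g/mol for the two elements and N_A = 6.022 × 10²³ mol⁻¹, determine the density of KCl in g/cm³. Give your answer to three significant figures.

The NaCl-type structure contains Z = 4 formula units per cell; M(KCl) = 39.10 + 35.45 = 74.55 g/mol.
a³ = (6.310 × 10^-8 cm)³ = 2.512 × 10^-22 cm³.
ρ = 4 × 74.55 / (6.022 × 10²³ × 2.512 × 10^-22) = 1.971 g/cm³.

1.97 g/cm³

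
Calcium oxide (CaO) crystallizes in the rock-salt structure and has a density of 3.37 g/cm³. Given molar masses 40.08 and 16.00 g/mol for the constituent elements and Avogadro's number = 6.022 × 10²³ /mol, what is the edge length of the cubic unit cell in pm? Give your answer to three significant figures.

M(CaO) = 56.08 g/mol; Z = 4 formula units per cell.
a³ = Z·M/(N_A·ρ) = 4 × 56.08 / (6.022 × 10²³ × 3.37) = 1.105 × 10^-22 cm³, so a = 4.799 × 10^-8 cm = 480 pm.

480 pm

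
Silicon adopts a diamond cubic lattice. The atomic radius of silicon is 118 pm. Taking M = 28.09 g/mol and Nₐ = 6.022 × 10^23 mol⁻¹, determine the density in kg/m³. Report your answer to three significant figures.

2300 kg/m³

In a diamond cubic lattice, nearest neighbors lie along the body diagonal with √3·a = 8r, giving a = 545.0 pm = 5.450 × 10^-8 cm.
With Z = 8, ρ = Z·M/(N_A·a³) = 8 × 28.09 / (6.022 × 10²³ × 1.619 × 10^-22) = 2.305 g/cm³ = 2300 kg/m³.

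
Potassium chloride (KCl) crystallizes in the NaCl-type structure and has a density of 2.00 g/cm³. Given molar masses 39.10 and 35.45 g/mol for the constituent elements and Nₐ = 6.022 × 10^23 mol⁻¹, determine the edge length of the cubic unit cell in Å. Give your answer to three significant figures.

M(KCl) = 74.55 g/mol; Z = 4 formula units per cell.
a³ = Z·M/(N_A·ρ) = 4 × 74.55 / (6.022 × 10²³ × 2.00) = 2.476 × 10^-22 cm³, so a = 6.279 × 10^-8 cm = 6.28 Å.

6.28 Å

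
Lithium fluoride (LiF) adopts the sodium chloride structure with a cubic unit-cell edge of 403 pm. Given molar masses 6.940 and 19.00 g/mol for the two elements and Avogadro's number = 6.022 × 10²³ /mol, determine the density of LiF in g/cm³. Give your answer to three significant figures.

2.63 g/cm³

The sodium chloride structure contains Z = 4 formula units per cell; M(LiF) = 6.940 + 19.00 = 25.94 g/mol.
a³ = (4.030 × 10^-8 cm)³ = 6.545 × 10^-23 cm³.
ρ = 4 × 25.94 / (6.022 × 10²³ × 6.545 × 10^-23) = 2.633 g/cm³.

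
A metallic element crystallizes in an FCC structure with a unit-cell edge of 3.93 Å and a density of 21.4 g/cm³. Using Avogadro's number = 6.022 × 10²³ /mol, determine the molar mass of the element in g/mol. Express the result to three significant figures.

An FCC cell has Z = 4 atoms; a = 3.930 × 10^-8 cm.
M = ρ·N_A·a³/Z = 21.4 × 6.022 × 10²³ × 6.070 × 10^-23 / 4 = 196 g/mol.

196 g/mol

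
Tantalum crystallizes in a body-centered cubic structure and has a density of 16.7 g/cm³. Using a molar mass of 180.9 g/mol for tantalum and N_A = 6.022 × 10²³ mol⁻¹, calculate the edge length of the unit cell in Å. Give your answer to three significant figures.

3.30 Å

With Z = 2 atoms per BCC cell, a³ = Z·M/(N_A·ρ) = 2 × 180.9 / (6.022 × 10²³ × 16.70 g/cm³) = 3.598 × 10^-23 cm³.
a = (3.598 × 10^-23)^(1/3) = 3.301 × 10^-8 cm = 3.30 Å.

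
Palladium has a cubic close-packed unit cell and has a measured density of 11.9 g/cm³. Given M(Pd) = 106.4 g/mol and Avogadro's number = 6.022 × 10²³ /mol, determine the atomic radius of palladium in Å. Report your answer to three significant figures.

For an FCC cell (Z = 4), a³ = Z·M/(N_A·ρ) = 4 × 106.4 / (6.022 × 10²³ × 11.90) = 5.939 × 10^-23 cm³, so a = 3.902 × 10^-8 cm = 3.902 Å.
Atoms touch along the face diagonal, so √2·a = 4r, so r = 0.3536 × a = 1.38 Å.

1.38 Å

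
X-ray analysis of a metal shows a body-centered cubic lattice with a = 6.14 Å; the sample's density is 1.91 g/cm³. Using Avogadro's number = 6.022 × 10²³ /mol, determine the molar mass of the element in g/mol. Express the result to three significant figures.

133 g/mol

A BCC cell has Z = 2 atoms; a = 6.140 × 10^-8 cm.
M = ρ·N_A·a³/Z = 1.91 × 6.022 × 10²³ × 2.315 × 10^-22 / 2 = 133 g/mol.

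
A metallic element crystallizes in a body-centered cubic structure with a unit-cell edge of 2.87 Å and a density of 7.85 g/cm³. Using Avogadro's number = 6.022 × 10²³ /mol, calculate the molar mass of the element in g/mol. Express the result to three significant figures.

55.9 g/mol

A BCC cell has Z = 2 atoms; a = 2.870 × 10^-8 cm.
M = ρ·N_A·a³/Z = 7.85 × 6.022 × 10²³ × 2.364 × 10^-23 / 2 = 55.9 g/mol.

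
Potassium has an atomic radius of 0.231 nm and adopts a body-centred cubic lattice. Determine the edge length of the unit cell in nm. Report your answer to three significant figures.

0.533 nm

In a BCC lattice, atoms touch along the body diagonal, so √3·a = 4r.
a = 4r/√3 = 4 × 0.231 / 1.7321 = 0.533 nm.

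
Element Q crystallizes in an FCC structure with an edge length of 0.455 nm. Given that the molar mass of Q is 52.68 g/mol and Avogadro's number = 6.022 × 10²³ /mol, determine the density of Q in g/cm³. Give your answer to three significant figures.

An FCC unit cell contains Z = 4 atoms.
Cell volume: a³ = (0.455 nm)³ = (4.550 × 10^-8 cm)³ = 9.420 × 10^-23 cm³.
ρ = Z·M/(N_A·a³) = 4 × 52.68 / (6.022 × 10²³ × 9.420 × 10^-23) = 3.715 g/cm³.

3.71 g/cm³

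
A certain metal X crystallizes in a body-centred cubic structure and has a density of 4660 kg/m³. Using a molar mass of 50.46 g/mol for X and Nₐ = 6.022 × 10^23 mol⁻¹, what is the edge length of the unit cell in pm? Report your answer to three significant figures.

330 pm

With Z = 2 atoms per BCC cell, a³ = Z·M/(N_A·ρ) = 2 × 50.46 / (6.022 × 10²³ × 4.660 g/cm³) = 3.596 × 10^-23 cm³.
a = (3.596 × 10^-23)^(1/3) = 3.301 × 10^-8 cm = 330 pm.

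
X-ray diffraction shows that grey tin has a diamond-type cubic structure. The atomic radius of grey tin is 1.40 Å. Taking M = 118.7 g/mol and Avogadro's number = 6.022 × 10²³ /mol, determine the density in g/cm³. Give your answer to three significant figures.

In a diamond cubic lattice, nearest neighbors lie along the body diagonal with √3·a = 8r, giving a = 6.466 Å = 6.466 × 10^-8 cm.
With Z = 8, ρ = Z·M/(N_A·a³) = 8 × 118.7 / (6.022 × 10²³ × 2.704 × 10^-22) = 5.832 g/cm³.

5.83 g/cm³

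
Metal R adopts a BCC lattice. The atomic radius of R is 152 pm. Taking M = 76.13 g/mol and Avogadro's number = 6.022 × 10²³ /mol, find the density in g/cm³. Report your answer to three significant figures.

In a BCC lattice, atoms touch along the body diagonal, so √3·a = 4r, giving a = 351.0 pm = 3.510 × 10^-8 cm.
With Z = 2, ρ = Z·M/(N_A·a³) = 2 × 76.13 / (6.022 × 10²³ × 4.325 × 10^-23) = 5.845 g/cm³.

5.85 g/cm³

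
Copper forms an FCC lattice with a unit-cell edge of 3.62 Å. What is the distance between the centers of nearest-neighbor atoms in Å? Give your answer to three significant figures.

2.56 Å

In an FCC structure, atoms touch along the face diagonal, so √2·a = 4r; the nearest-neighbor distance equals 2r = 0.7071·a.
d = 0.7071 × 3.62 = 2.56 Å.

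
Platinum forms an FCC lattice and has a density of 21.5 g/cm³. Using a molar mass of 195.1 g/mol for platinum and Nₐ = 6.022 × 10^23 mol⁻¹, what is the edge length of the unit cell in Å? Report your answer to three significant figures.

3.92 Å

With Z = 4 atoms per FCC cell, a³ = Z·M/(N_A·ρ) = 4 × 195.1 / (6.022 × 10²³ × 21.50 g/cm³) = 6.028 × 10^-23 cm³.
a = (6.028 × 10^-23)^(1/3) = 3.921 × 10^-8 cm = 3.92 Å.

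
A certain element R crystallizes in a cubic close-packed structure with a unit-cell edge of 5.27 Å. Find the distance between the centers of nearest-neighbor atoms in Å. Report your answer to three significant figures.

3.73 Å

In an FCC structure, atoms touch along the face diagonal, so √2·a = 4r; the nearest-neighbor distance equals 2r = 0.7071·a.
d = 0.7071 × 5.27 = 3.73 Å.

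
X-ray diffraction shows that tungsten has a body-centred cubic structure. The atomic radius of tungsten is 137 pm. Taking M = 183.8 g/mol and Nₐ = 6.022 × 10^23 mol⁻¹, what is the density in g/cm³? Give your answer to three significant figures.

19.3 g/cm³

In a BCC lattice, atoms touch along the body diagonal, so √3·a = 4r, giving a = 316.4 pm = 3.164 × 10^-8 cm.
With Z = 2, ρ = Z·M/(N_A·a³) = 2 × 183.8 / (6.022 × 10²³ × 3.167 × 10^-23) = 19.27 g/cm³.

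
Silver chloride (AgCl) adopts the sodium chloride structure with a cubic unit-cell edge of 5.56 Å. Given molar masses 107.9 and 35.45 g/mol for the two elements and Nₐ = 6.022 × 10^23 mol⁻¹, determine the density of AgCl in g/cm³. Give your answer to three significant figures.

5.54 g/cm³

The sodium chloride structure contains Z = 4 formula units per cell; M(AgCl) = 107.9 + 35.45 = 143.35 g/mol.
a³ = (5.560 × 10^-8 cm)³ = 1.719 × 10^-22 cm³.
ρ = 4 × 143.35 / (6.022 × 10²³ × 1.719 × 10^-22) = 5.540 g/cm³.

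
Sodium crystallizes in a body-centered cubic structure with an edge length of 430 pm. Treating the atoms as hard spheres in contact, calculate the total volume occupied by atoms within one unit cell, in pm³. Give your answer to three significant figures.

5.41 × 10^7 pm³

In a BCC lattice atoms touch along the body diagonal, so √3·a = 4r, so r = 0.4330a = 186.2 pm.
V_atoms = Z × (4/3)πr³ = 2 × (4/3)π × (186.2)³ = 5.41 × 10^7 pm³.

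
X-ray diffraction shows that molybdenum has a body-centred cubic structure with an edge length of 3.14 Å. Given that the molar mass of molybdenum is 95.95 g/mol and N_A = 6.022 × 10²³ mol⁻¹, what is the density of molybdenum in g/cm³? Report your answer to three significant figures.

A BCC unit cell contains Z = 2 atoms.
Cell volume: a³ = (3.14 Å)³ = (3.140 × 10^-8 cm)³ = 3.096 × 10^-23 cm³.
ρ = Z·M/(N_A·a³) = 2 × 95.95 / (6.022 × 10²³ × 3.096 × 10^-23) = 10.29 g/cm³.

10.3 g/cm³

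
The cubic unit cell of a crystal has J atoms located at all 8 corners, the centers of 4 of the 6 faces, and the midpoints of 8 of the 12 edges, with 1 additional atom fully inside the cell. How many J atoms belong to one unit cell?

Corner atoms are shared by 8 cells (1/8 each), face atoms by 2 (1/2 each), edge atoms by 4 (1/4 each), interior atoms are unshared.
Net atoms = 8 × 1/8 + 4 × 1/2 + 8 × 1/4 + 1 = 1 + 2 + 2 + 1 = 6.

6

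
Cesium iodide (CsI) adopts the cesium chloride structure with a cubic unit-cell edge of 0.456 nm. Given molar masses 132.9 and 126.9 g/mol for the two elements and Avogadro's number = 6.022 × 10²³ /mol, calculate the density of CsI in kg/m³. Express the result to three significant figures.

4550 kg/m³

The cesium chloride structure contains Z = 1 formula unit per cell; M(CsI) = 132.9 + 126.9 = 259.8 g/mol.
a³ = (4.560 × 10^-8 cm)³ = 9.482 × 10^-23 cm³.
ρ = 1 × 259.8 / (6.022 × 10²³ × 9.482 × 10^-23) = 4.550 g/cm³ = 4550 kg/m³.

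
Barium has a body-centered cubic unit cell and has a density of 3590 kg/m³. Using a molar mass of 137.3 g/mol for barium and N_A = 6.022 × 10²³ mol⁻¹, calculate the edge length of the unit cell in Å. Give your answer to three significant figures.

5.03 Å

With Z = 2 atoms per BCC cell, a³ = Z·M/(N_A·ρ) = 2 × 137.3 / (6.022 × 10²³ × 3.590 g/cm³) = 1.270 × 10^-22 cm³.
a = (1.270 × 10^-22)^(1/3) = 5.027 × 10^-8 cm = 5.03 Å.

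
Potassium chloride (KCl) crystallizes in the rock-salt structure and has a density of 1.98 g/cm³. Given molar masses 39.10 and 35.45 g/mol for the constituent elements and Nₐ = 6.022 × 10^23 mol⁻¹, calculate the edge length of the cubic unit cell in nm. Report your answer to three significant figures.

0.630 nm

M(KCl) = 74.55 g/mol; Z = 4 formula units per cell.
a³ = Z·M/(N_A·ρ) = 4 × 74.55 / (6.022 × 10²³ × 1.98) = 2.501 × 10^-22 cm³, so a = 6.300 × 10^-8 cm = 0.630 nm.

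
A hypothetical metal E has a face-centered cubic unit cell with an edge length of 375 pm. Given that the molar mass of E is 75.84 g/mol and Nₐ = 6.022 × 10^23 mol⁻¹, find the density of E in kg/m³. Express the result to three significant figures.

9550 kg/m³

An FCC unit cell contains Z = 4 atoms.
Cell volume: a³ = (375 pm)³ = (3.750 × 10^-8 cm)³ = 5.273 × 10^-23 cm³.
ρ = Z·M/(N_A·a³) = 4 × 75.84 / (6.022 × 10²³ × 5.273 × 10^-23) = 9.553 g/cm³ = 9550 kg/m³.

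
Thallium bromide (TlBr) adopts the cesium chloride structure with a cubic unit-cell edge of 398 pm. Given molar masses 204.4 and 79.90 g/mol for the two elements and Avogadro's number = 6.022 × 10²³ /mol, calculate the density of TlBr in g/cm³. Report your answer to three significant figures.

The cesium chloride structure contains Z = 1 formula unit per cell; M(TlBr) = 204.4 + 79.90 = 284.3 g/mol.
a³ = (3.980 × 10^-8 cm)³ = 6.304 × 10^-23 cm³.
ρ = 1 × 284.3 / (6.022 × 10²³ × 6.304 × 10^-23) = 7.488 g/cm³.

7.49 g/cm³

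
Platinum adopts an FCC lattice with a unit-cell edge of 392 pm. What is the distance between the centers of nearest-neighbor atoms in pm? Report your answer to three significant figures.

In an FCC structure, atoms touch along the face diagonal, so √2·a = 4r; the nearest-neighbor distance equals 2r = 0.7071·a.
d = 0.7071 × 392 = 277 pm.

277 pm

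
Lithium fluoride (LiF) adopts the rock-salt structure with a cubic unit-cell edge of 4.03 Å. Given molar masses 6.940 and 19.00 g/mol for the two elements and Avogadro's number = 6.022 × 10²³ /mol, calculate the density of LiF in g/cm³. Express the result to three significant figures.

2.63 g/cm³

The rock-salt structure contains Z = 4 formula units per cell; M(LiF) = 6.940 + 19.00 = 25.94 g/mol.
a³ = (4.030 × 10^-8 cm)³ = 6.545 × 10^-23 cm³.
ρ = 4 × 25.94 / (6.022 × 10²³ × 6.545 × 10^-23) = 2.633 g/cm³.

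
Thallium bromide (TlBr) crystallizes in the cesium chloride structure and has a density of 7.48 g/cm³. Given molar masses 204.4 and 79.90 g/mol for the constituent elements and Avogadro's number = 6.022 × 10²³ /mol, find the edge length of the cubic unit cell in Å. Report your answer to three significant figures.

M(TlBr) = 284.3 g/mol; Z = 1 formula unit per cell.
a³ = Z·M/(N_A·ρ) = 1 × 284.3 / (6.022 × 10²³ × 7.48) = 6.312 × 10^-23 cm³, so a = 3.981 × 10^-8 cm = 3.98 Å.

3.98 Å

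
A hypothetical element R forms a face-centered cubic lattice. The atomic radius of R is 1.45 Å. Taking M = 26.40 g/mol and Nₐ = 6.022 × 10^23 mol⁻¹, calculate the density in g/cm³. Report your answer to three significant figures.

In an FCC lattice, atoms touch along the face diagonal, so √2·a = 4r, giving a = 4.101 Å = 4.101 × 10^-8 cm.
With Z = 4, ρ = Z·M/(N_A·a³) = 4 × 26.40 / (6.022 × 10²³ × 6.898 × 10^-23) = 2.542 g/cm³.

2.54 g/cm³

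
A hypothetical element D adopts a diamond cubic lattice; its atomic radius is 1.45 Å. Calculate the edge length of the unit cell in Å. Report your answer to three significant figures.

6.70 Å

In a diamond cubic lattice, nearest neighbors lie along the body diagonal with √3·a = 8r.
a = 8r/√3 = 8 × 1.45 / 1.7321 = 6.70 Å.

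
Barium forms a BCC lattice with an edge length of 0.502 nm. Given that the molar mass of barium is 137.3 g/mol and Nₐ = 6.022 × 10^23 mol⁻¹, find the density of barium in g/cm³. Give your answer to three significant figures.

3.60 g/cm³

A BCC unit cell contains Z = 2 atoms.
Cell volume: a³ = (0.502 nm)³ = (5.020 × 10^-8 cm)³ = 1.265 × 10^-22 cm³.
ρ = Z·M/(N_A·a³) = 2 × 137.3 / (6.022 × 10²³ × 1.265 × 10^-22) = 3.605 g/cm³.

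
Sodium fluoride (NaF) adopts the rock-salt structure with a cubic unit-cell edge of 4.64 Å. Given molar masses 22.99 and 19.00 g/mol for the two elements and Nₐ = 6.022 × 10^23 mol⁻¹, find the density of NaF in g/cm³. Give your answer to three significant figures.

The rock-salt structure contains Z = 4 formula units per cell; M(NaF) = 22.99 + 19.00 = 41.99 g/mol.
a³ = (4.640 × 10^-8 cm)³ = 9.990 × 10^-23 cm³.
ρ = 4 × 41.99 / (6.022 × 10²³ × 9.990 × 10^-23) = 2.792 g/cm³.

2.79 g/cm³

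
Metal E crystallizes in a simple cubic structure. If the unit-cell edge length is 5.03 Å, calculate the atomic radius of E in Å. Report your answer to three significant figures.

2.52 Å

In a simple cubic lattice, atoms touch along the cell edge, so a = 2r.
r = a/2 = 5.03/2 = 2.52 Å.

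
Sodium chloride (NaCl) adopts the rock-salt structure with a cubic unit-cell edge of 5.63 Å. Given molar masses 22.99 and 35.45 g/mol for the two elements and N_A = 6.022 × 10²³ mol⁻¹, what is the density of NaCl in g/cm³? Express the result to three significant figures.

2.18 g/cm³

The rock-salt structure contains Z = 4 formula units per cell; M(NaCl) = 22.99 + 35.45 = 58.44 g/mol.
a³ = (5.630 × 10^-8 cm)³ = 1.785 × 10^-22 cm³.
ρ = 4 × 58.44 / (6.022 × 10²³ × 1.785 × 10^-22) = 2.175 g/cm³.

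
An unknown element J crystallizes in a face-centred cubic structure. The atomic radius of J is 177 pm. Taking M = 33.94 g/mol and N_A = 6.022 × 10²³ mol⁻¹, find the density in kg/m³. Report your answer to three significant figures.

In an FCC lattice, atoms touch along the face diagonal, so √2·a = 4r, giving a = 500.6 pm = 5.006 × 10^-8 cm.
With Z = 4, ρ = Z·M/(N_A·a³) = 4 × 33.94 / (6.022 × 10²³ × 1.255 × 10^-22) = 1.797 g/cm³ = 1800 kg/m³.

1800 kg/m³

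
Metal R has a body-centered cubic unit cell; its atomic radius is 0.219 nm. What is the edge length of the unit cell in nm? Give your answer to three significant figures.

In a BCC lattice, atoms touch along the body diagonal, so √3·a = 4r.
a = 4r/√3 = 4 × 0.219 / 1.7321 = 0.506 nm.

0.506 nm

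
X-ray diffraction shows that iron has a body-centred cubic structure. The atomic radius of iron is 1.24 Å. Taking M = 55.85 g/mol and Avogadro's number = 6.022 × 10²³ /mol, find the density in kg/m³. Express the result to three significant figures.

7900 kg/m³

In a BCC lattice, atoms touch along the body diagonal, so √3·a = 4r, giving a = 2.864 Å = 2.864 × 10^-8 cm.
With Z = 2, ρ = Z·M/(N_A·a³) = 2 × 55.85 / (6.022 × 10²³ × 2.348 × 10^-23) = 7.899 g/cm³ = 7900 kg/m³.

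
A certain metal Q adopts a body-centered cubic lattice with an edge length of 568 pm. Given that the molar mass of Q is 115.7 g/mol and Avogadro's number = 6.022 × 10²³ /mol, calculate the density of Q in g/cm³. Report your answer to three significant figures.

2.10 g/cm³

A BCC unit cell contains Z = 2 atoms.
Cell volume: a³ = (568 pm)³ = (5.680 × 10^-8 cm)³ = 1.833 × 10^-22 cm³.
ρ = Z·M/(N_A·a³) = 2 × 115.7 / (6.022 × 10²³ × 1.833 × 10^-22) = 2.097 g/cm³.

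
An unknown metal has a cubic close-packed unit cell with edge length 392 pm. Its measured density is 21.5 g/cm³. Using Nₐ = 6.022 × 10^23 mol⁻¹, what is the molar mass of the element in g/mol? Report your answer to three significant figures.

An FCC cell has Z = 4 atoms; a = 3.920 × 10^-8 cm.
M = ρ·N_A·a³/Z = 21.5 × 6.022 × 10²³ × 6.024 × 10^-23 / 4 = 195 g/mol.

195 g/mol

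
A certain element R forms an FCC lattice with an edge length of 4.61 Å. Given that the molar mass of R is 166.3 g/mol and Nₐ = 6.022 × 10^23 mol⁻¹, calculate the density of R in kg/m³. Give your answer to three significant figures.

An FCC unit cell contains Z = 4 atoms.
Cell volume: a³ = (4.61 Å)³ = (4.610 × 10^-8 cm)³ = 9.797 × 10^-23 cm³.
ρ = Z·M/(N_A·a³) = 4 × 166.3 / (6.022 × 10²³ × 9.797 × 10^-23) = 11.27 g/cm³ = 11300 kg/m³.

11300 kg/m³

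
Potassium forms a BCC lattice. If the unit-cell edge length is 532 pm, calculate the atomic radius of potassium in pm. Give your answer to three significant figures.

230 pm

In a BCC lattice, atoms touch along the body diagonal, so √3·a = 4r.
r = √3·a/4 = 1.7321 × 532 / 4 = 230 pm.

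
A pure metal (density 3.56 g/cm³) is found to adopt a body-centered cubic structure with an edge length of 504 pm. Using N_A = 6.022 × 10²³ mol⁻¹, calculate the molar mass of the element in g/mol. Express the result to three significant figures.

137 g/mol

A BCC cell has Z = 2 atoms; a = 5.040 × 10^-8 cm.
M = ρ·N_A·a³/Z = 3.56 × 6.022 × 10²³ × 1.280 × 10^-22 / 2 = 137 g/mol.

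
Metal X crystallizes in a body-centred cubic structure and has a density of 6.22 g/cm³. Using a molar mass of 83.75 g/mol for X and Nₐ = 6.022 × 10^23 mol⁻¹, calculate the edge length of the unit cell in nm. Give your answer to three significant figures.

0.355 nm

With Z = 2 atoms per BCC cell, a³ = Z·M/(N_A·ρ) = 2 × 83.75 / (6.022 × 10²³ × 6.220 g/cm³) = 4.472 × 10^-23 cm³.
a = (4.472 × 10^-23)^(1/3) = 3.549 × 10^-8 cm = 0.355 nm.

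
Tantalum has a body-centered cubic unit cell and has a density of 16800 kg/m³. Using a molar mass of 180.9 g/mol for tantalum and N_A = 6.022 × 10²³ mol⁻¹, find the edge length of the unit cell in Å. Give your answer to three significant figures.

3.29 Å

With Z = 2 atoms per BCC cell, a³ = Z·M/(N_A·ρ) = 2 × 180.9 / (6.022 × 10²³ × 16.80 g/cm³) = 3.576 × 10^-23 cm³.
a = (3.576 × 10^-23)^(1/3) = 3.295 × 10^-8 cm = 3.29 Å.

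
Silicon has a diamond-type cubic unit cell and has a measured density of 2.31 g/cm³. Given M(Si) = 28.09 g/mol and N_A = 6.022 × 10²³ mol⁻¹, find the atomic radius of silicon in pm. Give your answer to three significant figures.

118 pm

For a diamond cubic cell (Z = 8), a³ = Z·M/(N_A·ρ) = 8 × 28.09 / (6.022 × 10²³ × 2.310) = 1.615 × 10^-22 cm³, so a = 5.446 × 10^-8 cm = 544.6 pm.
Nearest neighbors lie along the body diagonal with √3·a = 8r, so r = 0.2165 × a = 118 pm.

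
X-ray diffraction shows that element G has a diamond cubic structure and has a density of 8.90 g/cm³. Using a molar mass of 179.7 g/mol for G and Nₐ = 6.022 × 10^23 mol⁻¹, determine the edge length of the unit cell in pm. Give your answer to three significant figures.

With Z = 8 atoms per diamond cubic cell, a³ = Z·M/(N_A·ρ) = 8 × 179.7 / (6.022 × 10²³ × 8.900 g/cm³) = 2.682 × 10^-22 cm³.
a = (2.682 × 10^-22)^(1/3) = 6.449 × 10^-8 cm = 645 pm.

645 pm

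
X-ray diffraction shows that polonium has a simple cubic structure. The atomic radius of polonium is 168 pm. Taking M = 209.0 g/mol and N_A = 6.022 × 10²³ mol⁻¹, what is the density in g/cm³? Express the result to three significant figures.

9.15 g/cm³

In a simple cubic lattice, atoms touch along the cell edge, so a = 2r, giving a = 336.0 pm = 3.360 × 10^-8 cm.
With Z = 1, ρ = Z·M/(N_A·a³) = 1 × 209.0 / (6.022 × 10²³ × 3.793 × 10^-23) = 9.149 g/cm³.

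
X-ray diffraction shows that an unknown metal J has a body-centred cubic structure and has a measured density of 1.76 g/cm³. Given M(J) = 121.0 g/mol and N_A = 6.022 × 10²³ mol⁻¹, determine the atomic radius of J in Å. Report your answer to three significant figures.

For a BCC cell (Z = 2), a³ = Z·M/(N_A·ρ) = 2 × 121.0 / (6.022 × 10²³ × 1.760) = 2.283 × 10^-22 cm³, so a = 6.112 × 10^-8 cm = 6.112 Å.
Atoms touch along the body diagonal, so √3·a = 4r, so r = 0.4330 × a = 2.65 Å.

2.65 Å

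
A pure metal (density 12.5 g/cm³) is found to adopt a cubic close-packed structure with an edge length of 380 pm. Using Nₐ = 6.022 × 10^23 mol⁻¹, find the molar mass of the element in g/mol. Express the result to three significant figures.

103 g/mol

An FCC cell has Z = 4 atoms; a = 3.800 × 10^-8 cm.
M = ρ·N_A·a³/Z = 12.5 × 6.022 × 10²³ × 5.487 × 10^-23 / 4 = 103 g/mol.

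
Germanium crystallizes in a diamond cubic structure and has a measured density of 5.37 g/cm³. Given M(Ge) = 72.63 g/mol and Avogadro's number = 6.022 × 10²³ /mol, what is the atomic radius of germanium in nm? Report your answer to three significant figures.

For a diamond cubic cell (Z = 8), a³ = Z·M/(N_A·ρ) = 8 × 72.63 / (6.022 × 10²³ × 5.370) = 1.797 × 10^-22 cm³, so a = 5.643 × 10^-8 cm = 0.5643 nm.
Nearest neighbors lie along the body diagonal with √3·a = 8r, so r = 0.2165 × a = 0.122 nm.

0.122 nm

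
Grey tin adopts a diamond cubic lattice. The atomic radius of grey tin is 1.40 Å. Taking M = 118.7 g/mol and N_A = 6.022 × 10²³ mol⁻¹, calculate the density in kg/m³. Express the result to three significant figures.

5830 kg/m³

In a diamond cubic lattice, nearest neighbors lie along the body diagonal with √3·a = 8r, giving a = 6.466 Å = 6.466 × 10^-8 cm.
With Z = 8, ρ = Z·M/(N_A·a³) = 8 × 118.7 / (6.022 × 10²³ × 2.704 × 10^-22) = 5.832 g/cm³ = 5830 kg/m³.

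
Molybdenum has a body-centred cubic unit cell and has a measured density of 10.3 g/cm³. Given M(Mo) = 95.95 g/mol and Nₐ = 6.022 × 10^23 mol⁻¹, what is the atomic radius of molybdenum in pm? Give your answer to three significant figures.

For a BCC cell (Z = 2), a³ = Z·M/(N_A·ρ) = 2 × 95.95 / (6.022 × 10²³ × 10.30) = 3.094 × 10^-23 cm³, so a = 3.139 × 10^-8 cm = 313.9 pm.
Atoms touch along the body diagonal, so √3·a = 4r, so r = 0.4330 × a = 136 pm.

136 pm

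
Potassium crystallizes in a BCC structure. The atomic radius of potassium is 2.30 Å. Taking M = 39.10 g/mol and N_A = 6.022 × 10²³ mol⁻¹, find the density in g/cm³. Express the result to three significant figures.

In a BCC lattice, atoms touch along the body diagonal, so √3·a = 4r, giving a = 5.312 Å = 5.312 × 10^-8 cm.
With Z = 2, ρ = Z·M/(N_A·a³) = 2 × 39.10 / (6.022 × 10²³ × 1.499 × 10^-22) = 0.8665 g/cm³.

0.867 g/cm³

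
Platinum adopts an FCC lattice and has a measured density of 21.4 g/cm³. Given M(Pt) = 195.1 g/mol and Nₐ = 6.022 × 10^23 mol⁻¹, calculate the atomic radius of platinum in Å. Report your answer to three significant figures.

For an FCC cell (Z = 4), a³ = Z·M/(N_A·ρ) = 4 × 195.1 / (6.022 × 10²³ × 21.40) = 6.056 × 10^-23 cm³, so a = 3.927 × 10^-8 cm = 3.927 Å.
Atoms touch along the face diagonal, so √2·a = 4r, so r = 0.3536 × a = 1.39 Å.

1.39 Å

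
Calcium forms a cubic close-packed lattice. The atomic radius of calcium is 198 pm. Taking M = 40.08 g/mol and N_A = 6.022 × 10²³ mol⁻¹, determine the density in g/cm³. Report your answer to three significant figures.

1.52 g/cm³

In an FCC lattice, atoms touch along the face diagonal, so √2·a = 4r, giving a = 560.0 pm = 5.600 × 10^-8 cm.
With Z = 4, ρ = Z·M/(N_A·a³) = 4 × 40.08 / (6.022 × 10²³ × 1.756 × 10^-22) = 1.516 g/cm³.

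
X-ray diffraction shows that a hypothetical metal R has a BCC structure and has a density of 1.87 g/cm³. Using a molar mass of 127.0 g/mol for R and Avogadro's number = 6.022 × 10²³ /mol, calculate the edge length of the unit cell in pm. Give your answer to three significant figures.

With Z = 2 atoms per BCC cell, a³ = Z·M/(N_A·ρ) = 2 × 127.0 / (6.022 × 10²³ × 1.870 g/cm³) = 2.256 × 10^-22 cm³.
a = (2.256 × 10^-22)^(1/3) = 6.087 × 10^-8 cm = 609 pm.

609 pm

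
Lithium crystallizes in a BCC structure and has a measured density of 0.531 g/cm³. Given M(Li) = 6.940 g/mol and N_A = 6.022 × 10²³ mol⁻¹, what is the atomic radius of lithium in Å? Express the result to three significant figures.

1.52 Å

For a BCC cell (Z = 2), a³ = Z·M/(N_A·ρ) = 2 × 6.940 / (6.022 × 10²³ × 0.5310) = 4.341 × 10^-23 cm³, so a = 3.514 × 10^-8 cm = 3.514 Å.
Atoms touch along the body diagonal, so √3·a = 4r, so r = 0.4330 × a = 1.52 Å.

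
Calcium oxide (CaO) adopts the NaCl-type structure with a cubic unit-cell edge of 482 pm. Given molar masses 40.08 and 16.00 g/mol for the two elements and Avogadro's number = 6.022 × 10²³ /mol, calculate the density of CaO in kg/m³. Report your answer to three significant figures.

The NaCl-type structure contains Z = 4 formula units per cell; M(CaO) = 40.08 + 16.00 = 56.08 g/mol.
a³ = (4.820 × 10^-8 cm)³ = 1.120 × 10^-22 cm³.
ρ = 4 × 56.08 / (6.022 × 10²³ × 1.120 × 10^-22) = 3.326 g/cm³ = 3330 kg/m³.

3330 kg/m³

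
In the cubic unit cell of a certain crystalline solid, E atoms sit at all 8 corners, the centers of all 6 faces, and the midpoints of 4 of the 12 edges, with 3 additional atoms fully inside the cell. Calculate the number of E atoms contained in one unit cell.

8

Corner atoms are shared by 8 cells (1/8 each), face atoms by 2 (1/2 each), edge atoms by 4 (1/4 each), interior atoms are unshared.
Net atoms = 8 × 1/8 + 6 × 1/2 + 4 × 1/4 + 3 = 1 + 3 + 1 + 3 = 8.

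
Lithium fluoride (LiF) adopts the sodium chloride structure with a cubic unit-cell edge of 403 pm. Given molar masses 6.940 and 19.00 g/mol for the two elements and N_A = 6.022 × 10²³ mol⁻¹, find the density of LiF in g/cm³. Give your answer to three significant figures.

The sodium chloride structure contains Z = 4 formula units per cell; M(LiF) = 6.940 + 19.00 = 25.94 g/mol.
a³ = (4.030 × 10^-8 cm)³ = 6.545 × 10^-23 cm³.
ρ = 4 × 25.94 / (6.022 × 10²³ × 6.545 × 10^-23) = 2.633 g/cm³.

2.63 g/cm³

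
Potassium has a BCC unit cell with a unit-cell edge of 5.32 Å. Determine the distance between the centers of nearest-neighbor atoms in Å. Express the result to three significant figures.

In a BCC structure, atoms touch along the body diagonal, so √3·a = 4r; the nearest-neighbor distance equals 2r = 0.8660·a.
d = 0.8660 × 5.32 = 4.61 Å.

4.61 Å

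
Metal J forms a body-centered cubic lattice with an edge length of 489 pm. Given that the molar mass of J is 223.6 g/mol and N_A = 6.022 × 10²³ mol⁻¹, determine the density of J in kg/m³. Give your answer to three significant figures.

6350 kg/m³

A BCC unit cell contains Z = 2 atoms.
Cell volume: a³ = (489 pm)³ = (4.890 × 10^-8 cm)³ = 1.169 × 10^-22 cm³.
ρ = Z·M/(N_A·a³) = 2 × 223.6 / (6.022 × 10²³ × 1.169 × 10^-22) = 6.351 g/cm³ = 6350 kg/m³.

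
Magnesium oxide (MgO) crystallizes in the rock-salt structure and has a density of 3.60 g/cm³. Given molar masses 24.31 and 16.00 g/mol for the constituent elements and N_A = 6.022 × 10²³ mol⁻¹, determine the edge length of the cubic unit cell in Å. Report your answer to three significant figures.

M(MgO) = 40.31 g/mol; Z = 4 formula units per cell.
a³ = Z·M/(N_A·ρ) = 4 × 40.31 / (6.022 × 10²³ × 3.60) = 7.438 × 10^-23 cm³, so a = 4.205 × 10^-8 cm = 4.21 Å.

4.21 Å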